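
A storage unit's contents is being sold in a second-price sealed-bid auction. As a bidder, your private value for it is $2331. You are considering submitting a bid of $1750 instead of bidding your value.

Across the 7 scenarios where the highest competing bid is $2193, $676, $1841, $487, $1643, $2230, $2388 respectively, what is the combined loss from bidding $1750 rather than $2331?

The deviation costs you only when the competing bid falls strictly between $1750 and $2331; elsewhere both bids give the same outcome.
$2193: truthful payoff $138, deviation payoff $0 → loss $138.
$676: outcomes coincide → loss $0.
$1841: truthful payoff $490, deviation payoff $0 → loss $490.
$487: outcomes coincide → loss $0.
$1643: outcomes coincide → loss $0.
$2230: truthful payoff $101, deviation payoff $0 → loss $101.
$2388: outcomes coincide → loss $0.
Total loss = $138 + $490 + $101 = $729.

$729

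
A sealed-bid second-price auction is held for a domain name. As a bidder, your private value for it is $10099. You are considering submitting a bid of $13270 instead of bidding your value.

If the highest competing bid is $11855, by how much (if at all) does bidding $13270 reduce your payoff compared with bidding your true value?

$1756

Bidding your value $10099: you lose (since $10099 < $11855). Payoff $0.
Bidding $13270: you win and pay $11855. Payoff $10099 − $11855 = −$1756.
The competing bid $11855 lies between your value and your inflated bid, so overbidding wins an item priced above your value.
Loss from deviating = $0 − (−$1756) = $1756.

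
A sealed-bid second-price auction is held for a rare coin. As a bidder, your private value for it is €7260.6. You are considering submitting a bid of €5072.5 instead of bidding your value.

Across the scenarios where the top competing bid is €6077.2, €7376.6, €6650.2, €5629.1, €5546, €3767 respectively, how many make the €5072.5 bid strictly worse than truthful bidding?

4

The deviation hurts exactly when the highest competing bid lies strictly between €5072.5 and €7260.6 — underbidding then forfeits a profitable win.
€6077.2: inside the interval → strictly worse (loss €1183.4).
€7376.6: above both → same outcome either way.
€6650.2: inside the interval → strictly worse (loss €610.4).
€5629.1: inside the interval → strictly worse (loss €1631.5).
€5546: inside the interval → strictly worse (loss €1714.6).
€3767: below both → same outcome either way.
Count: 4.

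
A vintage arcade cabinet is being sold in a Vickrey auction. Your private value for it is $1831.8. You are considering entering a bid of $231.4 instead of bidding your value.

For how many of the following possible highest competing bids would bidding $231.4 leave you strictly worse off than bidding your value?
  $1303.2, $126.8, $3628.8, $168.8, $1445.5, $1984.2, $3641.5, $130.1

The deviation hurts exactly when the highest competing bid lies strictly between $231.4 and $1831.8 — underbidding then forfeits a profitable win.
$1303.2: inside the interval → strictly worse (loss $528.6).
$126.8: below both → same outcome either way.
$3628.8: above both → same outcome either way.
$168.8: below both → same outcome either way.
$1445.5: inside the interval → strictly worse (loss $386.3).
$1984.2: above both → same outcome either way.
$3641.5: above both → same outcome either way.
$130.1: below both → same outcome either way.
Count: 2.

2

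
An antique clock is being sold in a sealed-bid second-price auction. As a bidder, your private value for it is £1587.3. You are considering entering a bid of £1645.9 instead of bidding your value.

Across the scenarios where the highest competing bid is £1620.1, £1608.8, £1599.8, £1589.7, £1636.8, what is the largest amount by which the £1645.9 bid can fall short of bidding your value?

£49.5

£1620.1: truthful gives £0, deviation gives −£32.8 → loss £32.8.
£1608.8: truthful gives £0, deviation gives −£21.5 → loss £21.5.
£1599.8: truthful gives £0, deviation gives −£12.5 → loss £12.5.
£1589.7: truthful gives £0, deviation gives −£2.4 → loss £2.4.
£1636.8: truthful gives £0, deviation gives −£49.5 → loss £49.5.
Maximum loss: £49.5.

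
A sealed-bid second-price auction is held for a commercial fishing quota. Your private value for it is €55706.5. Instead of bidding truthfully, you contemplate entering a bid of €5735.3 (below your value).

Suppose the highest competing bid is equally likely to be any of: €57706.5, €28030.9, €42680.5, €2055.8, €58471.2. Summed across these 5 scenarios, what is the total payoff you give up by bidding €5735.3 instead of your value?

€40701.6

The deviation costs you only when the competing bid falls strictly between €5735.3 and €55706.5; elsewhere both bids give the same outcome.
€57706.5: outcomes coincide → loss €0.
€28030.9: truthful payoff €27675.6, deviation payoff €0 → loss €27675.6.
€42680.5: truthful payoff €13026, deviation payoff €0 → loss €13026.
€2055.8: outcomes coincide → loss €0.
€58471.2: outcomes coincide → loss €0.
Total loss = €27675.6 + €13026 = €40701.6.
Because the price is fixed by the runner-up's bid, deviating from your value can only change a good outcome into a bad one — never the reverse.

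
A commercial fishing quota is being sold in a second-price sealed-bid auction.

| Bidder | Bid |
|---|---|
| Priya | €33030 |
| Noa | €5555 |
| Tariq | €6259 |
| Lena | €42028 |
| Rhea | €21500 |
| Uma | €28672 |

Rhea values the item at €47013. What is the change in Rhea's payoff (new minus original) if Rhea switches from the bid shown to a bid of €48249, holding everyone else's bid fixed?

The highest bid among the other bidders is €42028; Rhea's bid doesn't change that.
Original bid €21500: Rhea is not highest (top rival bid is €42028); payoff €0.
Alternative bid €48249: Rhea is highest, pays the top rival bid €42028; payoff €47013 − €42028 = €4985.
Change in payoff = €4985 − (€0) = €4985.

€4985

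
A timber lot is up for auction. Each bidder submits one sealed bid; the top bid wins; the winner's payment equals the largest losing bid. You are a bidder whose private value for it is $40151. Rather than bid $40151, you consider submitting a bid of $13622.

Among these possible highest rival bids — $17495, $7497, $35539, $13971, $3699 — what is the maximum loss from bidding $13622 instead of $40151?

$26180

$17495: truthful gives $22656, deviation gives $0 → loss $22656.
$7497: same outcome either way → loss $0.
$35539: truthful gives $4612, deviation gives $0 → loss $4612.
$13971: truthful gives $26180, deviation gives $0 → loss $26180.
$3699: same outcome either way → loss $0.
Maximum loss: $26180.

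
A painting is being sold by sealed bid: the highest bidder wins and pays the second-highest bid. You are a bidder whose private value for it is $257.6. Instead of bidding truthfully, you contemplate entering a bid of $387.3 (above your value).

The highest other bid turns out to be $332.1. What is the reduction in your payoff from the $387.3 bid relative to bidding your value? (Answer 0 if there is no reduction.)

$74.5

Bidding your value $257.6: you lose (since $257.6 < $332.1). Payoff $0.
Bidding $387.3: you win and pay $332.1. Payoff $257.6 − $332.1 = −$74.5.
The competing bid $332.1 lies between your value and your inflated bid, so overbidding wins an item priced above your value.
Loss from deviating = $0 − (−$74.5) = $74.5.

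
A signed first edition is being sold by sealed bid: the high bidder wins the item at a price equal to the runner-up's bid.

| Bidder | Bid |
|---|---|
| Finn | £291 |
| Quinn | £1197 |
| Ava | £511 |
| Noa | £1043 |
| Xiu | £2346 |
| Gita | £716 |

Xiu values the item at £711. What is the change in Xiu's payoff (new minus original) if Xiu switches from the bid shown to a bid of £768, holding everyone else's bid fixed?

£486

The highest bid among the other bidders is £1197; Xiu's bid doesn't change that.
Original bid £2346: Xiu is highest, pays the top rival bid £1197; payoff £711 − £1197 = −£486.
Alternative bid £768: Xiu is not highest (top rival bid is £1197); payoff £0.
Change in payoff = £0 − (−£486) = £486.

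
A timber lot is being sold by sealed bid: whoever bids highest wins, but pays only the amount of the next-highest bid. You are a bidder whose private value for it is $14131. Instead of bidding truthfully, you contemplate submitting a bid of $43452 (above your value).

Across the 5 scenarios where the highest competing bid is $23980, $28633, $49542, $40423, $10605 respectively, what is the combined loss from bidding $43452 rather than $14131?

The deviation costs you only when the competing bid falls strictly between $14131 and $43452; elsewhere both bids give the same outcome.
$23980: truthful payoff $0, deviation payoff −$9849 → loss $9849.
$28633: truthful payoff $0, deviation payoff −$14502 → loss $14502.
$49542: outcomes coincide → loss $0.
$40423: truthful payoff $0, deviation payoff −$26292 → loss $26292.
$10605: outcomes coincide → loss $0.
Total loss = $9849 + $14502 + $26292 = $50643.

$50643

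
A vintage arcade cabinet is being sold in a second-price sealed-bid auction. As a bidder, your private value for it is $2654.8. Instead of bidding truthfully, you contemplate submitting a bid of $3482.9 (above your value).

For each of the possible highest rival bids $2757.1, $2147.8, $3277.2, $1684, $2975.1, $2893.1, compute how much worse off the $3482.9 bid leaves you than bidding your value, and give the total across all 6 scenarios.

The deviation costs you only when the competing bid falls strictly between $2654.8 and $3482.9; elsewhere both bids give the same outcome.
$2757.1: truthful payoff $0, deviation payoff −$102.3 → loss $102.3.
$2147.8: outcomes coincide → loss $0.
$3277.2: truthful payoff $0, deviation payoff −$622.4 → loss $622.4.
$1684: outcomes coincide → loss $0.
$2975.1: truthful payoff $0, deviation payoff −$320.3 → loss $320.3.
$2893.1: truthful payoff $0, deviation payoff −$238.3 → loss $238.3.
Total loss = $102.3 + $622.4 + $320.3 + $238.3 = $1283.3.

$1283.3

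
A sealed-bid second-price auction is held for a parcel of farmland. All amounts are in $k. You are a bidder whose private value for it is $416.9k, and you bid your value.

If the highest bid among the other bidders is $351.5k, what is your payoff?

$65.4k

Your bid $416.9k exceeds the highest competing bid $351.5k, so you win.
In a second-price auction the winner pays the second-highest bid, $351.5k.
Payoff = value − price = $416.9k − $351.5k = $65.4k.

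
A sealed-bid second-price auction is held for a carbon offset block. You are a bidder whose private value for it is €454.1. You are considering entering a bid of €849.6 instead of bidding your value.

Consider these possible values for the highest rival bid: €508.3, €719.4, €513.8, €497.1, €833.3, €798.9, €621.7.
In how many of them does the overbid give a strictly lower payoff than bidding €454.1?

7

The deviation hurts exactly when the highest competing bid lies strictly between €454.1 and €849.6 — overbidding then wins at a price above your value.
€508.3: inside the interval → strictly worse (loss €54.2).
€719.4: inside the interval → strictly worse (loss €265.3).
€513.8: inside the interval → strictly worse (loss €59.7).
€497.1: inside the interval → strictly worse (loss €43).
€833.3: inside the interval → strictly worse (loss €379.2).
€798.9: inside the interval → strictly worse (loss €344.8).
€621.7: inside the interval → strictly worse (loss €167.6).
Count: 7.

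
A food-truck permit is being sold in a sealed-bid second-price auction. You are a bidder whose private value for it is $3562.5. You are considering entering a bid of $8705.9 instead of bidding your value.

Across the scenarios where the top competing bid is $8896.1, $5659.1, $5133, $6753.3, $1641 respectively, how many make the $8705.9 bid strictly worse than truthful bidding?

3

The deviation hurts exactly when the highest competing bid lies strictly between $3562.5 and $8705.9 — overbidding then wins at a price above your value.
$8896.1: above both → same outcome either way.
$5659.1: inside the interval → strictly worse (loss $2096.6).
$5133: inside the interval → strictly worse (loss $1570.5).
$6753.3: inside the interval → strictly worse (loss $3190.8).
$1641: below both → same outcome either way.
Count: 3.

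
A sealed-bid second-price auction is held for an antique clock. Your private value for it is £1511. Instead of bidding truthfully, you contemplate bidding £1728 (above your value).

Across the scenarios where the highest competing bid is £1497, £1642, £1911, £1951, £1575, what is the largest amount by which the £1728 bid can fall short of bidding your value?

£131

£1497: same outcome either way → loss £0.
£1642: truthful gives £0, deviation gives −£131 → loss £131.
£1911: same outcome either way → loss £0.
£1951: same outcome either way → loss £0.
£1575: truthful gives £0, deviation gives −£64 → loss £64.
Maximum loss: £131.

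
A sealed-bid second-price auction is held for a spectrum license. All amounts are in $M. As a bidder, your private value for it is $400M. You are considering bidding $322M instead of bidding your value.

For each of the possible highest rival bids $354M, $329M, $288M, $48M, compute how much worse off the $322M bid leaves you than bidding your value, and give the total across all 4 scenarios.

The deviation costs you only when the competing bid falls strictly between $322M and $400M; elsewhere both bids give the same outcome.
$354M: truthful payoff $46M, deviation payoff $0M → loss $46M.
$329M: truthful payoff $71M, deviation payoff $0M → loss $71M.
$288M: outcomes coincide → loss $0M.
$48M: outcomes coincide → loss $0M.
Total loss = $46M + $71M = $117M.
Because the price is fixed by the runner-up's bid, deviating from your value can only change a good outcome into a bad one — never the reverse.

$117M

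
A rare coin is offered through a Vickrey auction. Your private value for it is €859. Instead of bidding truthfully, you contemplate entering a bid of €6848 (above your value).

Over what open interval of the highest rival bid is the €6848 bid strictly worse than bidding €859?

If the competing bid is below €859, both bids win at the same price — no difference.
If it is above €6848, both bids lose — no difference.
If it lies strictly between €859 and €6848, bidding your value loses (payoff 0) while bidding €6848 wins at a price above your value (payoff negative).
So the deviation strictly hurts on the open interval (€859, €6848).
In a second-price auction your bid sets only whether you win, not what you pay, so bidding your true value is weakly dominant.

(€859, €6848)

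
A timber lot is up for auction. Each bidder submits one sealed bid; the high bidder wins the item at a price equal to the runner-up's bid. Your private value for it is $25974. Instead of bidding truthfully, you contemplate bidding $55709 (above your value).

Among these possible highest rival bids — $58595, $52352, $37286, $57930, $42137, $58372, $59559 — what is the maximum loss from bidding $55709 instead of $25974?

$58595: same outcome either way → loss $0.
$52352: truthful gives $0, deviation gives −$26378 → loss $26378.
$37286: truthful gives $0, deviation gives −$11312 → loss $11312.
$57930: same outcome either way → loss $0.
$42137: truthful gives $0, deviation gives −$16163 → loss $16163.
$58372: same outcome either way → loss $0.
$59559: same outcome either way → loss $0.
Maximum loss: $26378.

$26378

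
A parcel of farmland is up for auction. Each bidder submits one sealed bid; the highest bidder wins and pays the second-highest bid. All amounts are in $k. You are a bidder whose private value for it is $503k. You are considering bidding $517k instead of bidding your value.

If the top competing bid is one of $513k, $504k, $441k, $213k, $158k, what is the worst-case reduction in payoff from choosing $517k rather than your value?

$10k

$513k: truthful gives $0k, deviation gives −$10k → loss $10k.
$504k: truthful gives $0k, deviation gives −$1k → loss $1k.
$441k: same outcome either way → loss $0k.
$213k: same outcome either way → loss $0k.
$158k: same outcome either way → loss $0k.
Maximum loss: $10k.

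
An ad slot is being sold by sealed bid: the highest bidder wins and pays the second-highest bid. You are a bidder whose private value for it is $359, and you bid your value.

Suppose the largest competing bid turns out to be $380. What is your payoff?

$0

Your bid $359 is below the highest competing bid $380, so you lose.
A losing bidder pays nothing and receives nothing: payoff = $0.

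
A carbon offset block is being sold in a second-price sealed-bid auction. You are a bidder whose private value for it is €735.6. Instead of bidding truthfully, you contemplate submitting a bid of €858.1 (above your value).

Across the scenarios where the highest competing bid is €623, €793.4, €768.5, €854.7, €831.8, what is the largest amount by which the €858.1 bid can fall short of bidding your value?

€119.1

€623: same outcome either way → loss €0.
€793.4: truthful gives €0, deviation gives −€57.8 → loss €57.8.
€768.5: truthful gives €0, deviation gives −€32.9 → loss €32.9.
€854.7: truthful gives €0, deviation gives −€119.1 → loss €119.1.
€831.8: truthful gives €0, deviation gives −€96.2 → loss €96.2.
Maximum loss: €119.1.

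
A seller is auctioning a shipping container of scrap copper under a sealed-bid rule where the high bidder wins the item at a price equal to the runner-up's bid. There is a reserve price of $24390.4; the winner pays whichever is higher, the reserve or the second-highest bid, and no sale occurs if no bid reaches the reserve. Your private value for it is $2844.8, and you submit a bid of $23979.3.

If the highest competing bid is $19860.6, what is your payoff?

Your bid $23979.3 is the highest bid but falls below the reserve $24390.4, so the item goes unsold. Payoff $0.

$0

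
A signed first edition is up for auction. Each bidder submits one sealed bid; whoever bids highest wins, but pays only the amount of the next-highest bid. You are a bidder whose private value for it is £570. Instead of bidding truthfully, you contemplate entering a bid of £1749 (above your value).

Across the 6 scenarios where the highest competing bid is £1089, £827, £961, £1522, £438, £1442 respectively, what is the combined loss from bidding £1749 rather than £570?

The deviation costs you only when the competing bid falls strictly between £570 and £1749; elsewhere both bids give the same outcome.
£1089: truthful payoff £0, deviation payoff −£519 → loss £519.
£827: truthful payoff £0, deviation payoff −£257 → loss £257.
£961: truthful payoff £0, deviation payoff −£391 → loss £391.
£1522: truthful payoff £0, deviation payoff −£952 → loss £952.
£438: outcomes coincide → loss £0.
£1442: truthful payoff £0, deviation payoff −£872 → loss £872.
Total loss = £519 + £257 + £391 + £952 + £872 = £2991.

£2991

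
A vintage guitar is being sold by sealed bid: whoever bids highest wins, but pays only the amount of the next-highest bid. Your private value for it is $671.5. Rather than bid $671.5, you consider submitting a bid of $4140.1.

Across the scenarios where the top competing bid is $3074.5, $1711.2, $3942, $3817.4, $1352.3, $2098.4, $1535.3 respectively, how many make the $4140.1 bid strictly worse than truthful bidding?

The deviation hurts exactly when the highest competing bid lies strictly between $671.5 and $4140.1 — overbidding then wins at a price above your value.
$3074.5: inside the interval → strictly worse (loss $2403).
$1711.2: inside the interval → strictly worse (loss $1039.7).
$3942: inside the interval → strictly worse (loss $3270.5).
$3817.4: inside the interval → strictly worse (loss $3145.9).
$1352.3: inside the interval → strictly worse (loss $680.8).
$2098.4: inside the interval → strictly worse (loss $1426.9).
$1535.3: inside the interval → strictly worse (loss $863.8).
Count: 7.

7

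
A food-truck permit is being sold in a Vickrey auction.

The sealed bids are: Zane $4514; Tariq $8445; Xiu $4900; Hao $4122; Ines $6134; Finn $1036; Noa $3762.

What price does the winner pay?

Highest bid: Tariq at $8445, so Tariq wins.
Second-highest bid: Ines at $6134 — that is the price the winner pays.

$6134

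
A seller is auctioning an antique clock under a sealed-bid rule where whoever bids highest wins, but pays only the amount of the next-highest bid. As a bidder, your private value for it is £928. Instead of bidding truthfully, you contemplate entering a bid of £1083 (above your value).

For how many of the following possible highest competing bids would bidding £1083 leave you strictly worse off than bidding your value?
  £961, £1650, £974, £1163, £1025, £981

4

The deviation hurts exactly when the highest competing bid lies strictly between £928 and £1083 — overbidding then wins at a price above your value.
£961: inside the interval → strictly worse (loss £33).
£1650: above both → same outcome either way.
£974: inside the interval → strictly worse (loss £46).
£1163: above both → same outcome either way.
£1025: inside the interval → strictly worse (loss £97).
£981: inside the interval → strictly worse (loss £53).
Count: 4.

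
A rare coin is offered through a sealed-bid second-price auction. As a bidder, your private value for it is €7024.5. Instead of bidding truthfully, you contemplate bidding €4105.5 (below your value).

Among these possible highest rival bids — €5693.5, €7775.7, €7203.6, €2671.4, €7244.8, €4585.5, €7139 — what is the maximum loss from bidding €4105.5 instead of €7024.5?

€5693.5: truthful gives €1331, deviation gives €0 → loss €1331.
€7775.7: same outcome either way → loss €0.
€7203.6: same outcome either way → loss €0.
€2671.4: same outcome either way → loss €0.
€7244.8: same outcome either way → loss €0.
€4585.5: truthful gives €2439, deviation gives €0 → loss €2439.
€7139: same outcome either way → loss €0.
Maximum loss: €2439.

€2439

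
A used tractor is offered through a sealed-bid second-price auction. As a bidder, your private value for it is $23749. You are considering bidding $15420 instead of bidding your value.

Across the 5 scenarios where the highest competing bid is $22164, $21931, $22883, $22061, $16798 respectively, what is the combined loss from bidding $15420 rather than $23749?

$12908

The deviation costs you only when the competing bid falls strictly between $15420 and $23749; elsewhere both bids give the same outcome.
$22164: truthful payoff $1585, deviation payoff $0 → loss $1585.
$21931: truthful payoff $1818, deviation payoff $0 → loss $1818.
$22883: truthful payoff $866, deviation payoff $0 → loss $866.
$22061: truthful payoff $1688, deviation payoff $0 → loss $1688.
$16798: truthful payoff $6951, deviation payoff $0 → loss $6951.
Total loss = $1585 + $1818 + $866 + $1688 + $6951 = $12908.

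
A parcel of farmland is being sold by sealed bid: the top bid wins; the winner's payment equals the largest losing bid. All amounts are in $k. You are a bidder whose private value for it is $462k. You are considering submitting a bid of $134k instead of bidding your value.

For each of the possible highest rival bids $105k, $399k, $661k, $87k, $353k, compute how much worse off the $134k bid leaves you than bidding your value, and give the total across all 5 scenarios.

$172k

The deviation costs you only when the competing bid falls strictly between $134k and $462k; elsewhere both bids give the same outcome.
$105k: outcomes coincide → loss $0k.
$399k: truthful payoff $63k, deviation payoff $0k → loss $63k.
$661k: outcomes coincide → loss $0k.
$87k: outcomes coincide → loss $0k.
$353k: truthful payoff $109k, deviation payoff $0k → loss $109k.
Total loss = $63k + $109k = $172k.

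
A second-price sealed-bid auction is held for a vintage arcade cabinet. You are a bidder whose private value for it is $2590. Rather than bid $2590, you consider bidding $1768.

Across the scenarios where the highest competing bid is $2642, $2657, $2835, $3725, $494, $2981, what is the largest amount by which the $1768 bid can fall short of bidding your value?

$2642: same outcome either way → loss $0.
$2657: same outcome either way → loss $0.
$2835: same outcome either way → loss $0.
$3725: same outcome either way → loss $0.
$494: same outcome either way → loss $0.
$2981: same outcome either way → loss $0.
Maximum loss: $0.

$0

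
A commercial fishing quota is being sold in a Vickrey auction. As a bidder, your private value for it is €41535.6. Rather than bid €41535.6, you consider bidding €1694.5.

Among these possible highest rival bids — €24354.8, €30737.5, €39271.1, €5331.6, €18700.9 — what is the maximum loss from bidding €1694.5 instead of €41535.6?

€24354.8: truthful gives €17180.8, deviation gives €0 → loss €17180.8.
€30737.5: truthful gives €10798.1, deviation gives €0 → loss €10798.1.
€39271.1: truthful gives €2264.5, deviation gives €0 → loss €2264.5.
€5331.6: truthful gives €36204, deviation gives €0 → loss €36204.
€18700.9: truthful gives €22834.7, deviation gives €0 → loss €22834.7.
Maximum loss: €36204.

€36204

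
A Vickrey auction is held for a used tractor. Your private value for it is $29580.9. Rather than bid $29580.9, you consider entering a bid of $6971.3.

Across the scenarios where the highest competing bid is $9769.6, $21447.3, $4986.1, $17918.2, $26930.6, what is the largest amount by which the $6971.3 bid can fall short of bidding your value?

$9769.6: truthful gives $19811.3, deviation gives $0 → loss $19811.3.
$21447.3: truthful gives $8133.6, deviation gives $0 → loss $8133.6.
$4986.1: same outcome either way → loss $0.
$17918.2: truthful gives $11662.7, deviation gives $0 → loss $11662.7.
$26930.6: truthful gives $2650.3, deviation gives $0 → loss $2650.3.
Maximum loss: $19811.3.

$19811.3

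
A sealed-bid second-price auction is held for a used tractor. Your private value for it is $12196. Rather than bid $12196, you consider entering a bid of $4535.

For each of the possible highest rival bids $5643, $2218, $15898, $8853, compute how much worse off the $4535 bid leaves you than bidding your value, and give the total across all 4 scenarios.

The deviation costs you only when the competing bid falls strictly between $4535 and $12196; elsewhere both bids give the same outcome.
$5643: truthful payoff $6553, deviation payoff $0 → loss $6553.
$2218: outcomes coincide → loss $0.
$15898: outcomes coincide → loss $0.
$8853: truthful payoff $3343, deviation payoff $0 → loss $3343.
Total loss = $6553 + $3343 = $9896.

$9896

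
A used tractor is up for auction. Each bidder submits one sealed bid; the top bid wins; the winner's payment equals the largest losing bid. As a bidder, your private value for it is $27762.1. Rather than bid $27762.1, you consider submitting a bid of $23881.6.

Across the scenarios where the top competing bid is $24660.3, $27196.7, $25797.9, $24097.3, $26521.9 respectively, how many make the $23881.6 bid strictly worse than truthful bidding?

5

The deviation hurts exactly when the highest competing bid lies strictly between $23881.6 and $27762.1 — underbidding then forfeits a profitable win.
$24660.3: inside the interval → strictly worse (loss $3101.8).
$27196.7: inside the interval → strictly worse (loss $565.4).
$25797.9: inside the interval → strictly worse (loss $1964.2).
$24097.3: inside the interval → strictly worse (loss $3664.8).
$26521.9: inside the interval → strictly worse (loss $1240.2).
Count: 5.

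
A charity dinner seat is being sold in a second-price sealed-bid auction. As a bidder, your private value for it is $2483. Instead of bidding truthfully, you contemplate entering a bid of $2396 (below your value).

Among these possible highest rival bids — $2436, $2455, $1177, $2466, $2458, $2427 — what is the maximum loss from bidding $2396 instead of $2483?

$56

$2436: truthful gives $47, deviation gives $0 → loss $47.
$2455: truthful gives $28, deviation gives $0 → loss $28.
$1177: same outcome either way → loss $0.
$2466: truthful gives $17, deviation gives $0 → loss $17.
$2458: truthful gives $25, deviation gives $0 → loss $25.
$2427: truthful gives $56, deviation gives $0 → loss $56.
Maximum loss: $56.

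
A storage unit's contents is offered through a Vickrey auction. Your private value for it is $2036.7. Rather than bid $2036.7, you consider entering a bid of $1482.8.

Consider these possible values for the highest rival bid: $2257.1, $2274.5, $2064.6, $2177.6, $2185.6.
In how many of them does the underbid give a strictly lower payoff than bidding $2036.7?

0

The deviation hurts exactly when the highest competing bid lies strictly between $1482.8 and $2036.7 — underbidding then forfeits a profitable win.
$2257.1: above both → same outcome either way.
$2274.5: above both → same outcome either way.
$2064.6: above both → same outcome either way.
$2177.6: above both → same outcome either way.
$2185.6: above both → same outcome either way.
Count: 0.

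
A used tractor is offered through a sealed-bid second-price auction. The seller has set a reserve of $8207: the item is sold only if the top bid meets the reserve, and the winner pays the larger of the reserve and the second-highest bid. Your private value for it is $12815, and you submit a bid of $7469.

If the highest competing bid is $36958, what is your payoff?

$0

Your bid $7469 is below the highest competing bid $36958, so you lose. Payoff $0.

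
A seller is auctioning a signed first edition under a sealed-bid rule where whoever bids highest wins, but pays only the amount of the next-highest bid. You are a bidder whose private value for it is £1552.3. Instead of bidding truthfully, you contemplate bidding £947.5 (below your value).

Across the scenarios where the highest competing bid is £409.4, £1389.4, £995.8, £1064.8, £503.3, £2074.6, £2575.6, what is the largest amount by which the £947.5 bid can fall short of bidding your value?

£556.5

£409.4: same outcome either way → loss £0.
£1389.4: truthful gives £162.9, deviation gives £0 → loss £162.9.
£995.8: truthful gives £556.5, deviation gives £0 → loss £556.5.
£1064.8: truthful gives £487.5, deviation gives £0 → loss £487.5.
£503.3: same outcome either way → loss £0.
£2074.6: same outcome either way → loss £0.
£2575.6: same outcome either way → loss £0.
Maximum loss: £556.5.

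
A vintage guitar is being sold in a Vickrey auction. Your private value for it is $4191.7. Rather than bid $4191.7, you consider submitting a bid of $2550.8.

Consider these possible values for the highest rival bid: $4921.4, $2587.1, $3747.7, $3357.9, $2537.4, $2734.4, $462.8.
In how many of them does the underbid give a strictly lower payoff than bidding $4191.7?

4

The deviation hurts exactly when the highest competing bid lies strictly between $2550.8 and $4191.7 — underbidding then forfeits a profitable win.
$4921.4: above both → same outcome either way.
$2587.1: inside the interval → strictly worse (loss $1604.6).
$3747.7: inside the interval → strictly worse (loss $444).
$3357.9: inside the interval → strictly worse (loss $833.8).
$2537.4: below both → same outcome either way.
$2734.4: inside the interval → strictly worse (loss $1457.3).
$462.8: below both → same outcome either way.
Count: 4.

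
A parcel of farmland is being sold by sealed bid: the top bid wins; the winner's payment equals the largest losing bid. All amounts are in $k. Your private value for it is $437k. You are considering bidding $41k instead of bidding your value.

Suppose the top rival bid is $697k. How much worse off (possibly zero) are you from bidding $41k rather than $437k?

Bidding your value $437k: you lose (since $437k < $697k). Payoff $0k.
Bidding $41k: you lose. Payoff $0k.
Difference = $0k − $0k = $0k; both bids lead to the same outcome because the competing bid is above both your value and your alternative bid.

$0k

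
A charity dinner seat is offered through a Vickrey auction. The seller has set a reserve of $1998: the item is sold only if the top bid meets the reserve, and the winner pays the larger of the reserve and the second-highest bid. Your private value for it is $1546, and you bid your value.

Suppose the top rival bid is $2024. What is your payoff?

Your bid $1546 is below the highest competing bid $2024, so you lose. Payoff $0.

$0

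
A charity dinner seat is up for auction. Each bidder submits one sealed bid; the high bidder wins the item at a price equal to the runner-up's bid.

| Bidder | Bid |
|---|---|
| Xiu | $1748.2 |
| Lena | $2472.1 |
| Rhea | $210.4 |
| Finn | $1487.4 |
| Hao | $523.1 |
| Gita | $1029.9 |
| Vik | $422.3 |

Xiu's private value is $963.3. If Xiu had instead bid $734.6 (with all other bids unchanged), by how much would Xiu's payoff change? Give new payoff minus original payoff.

$0

The highest bid among the other bidders is $2472.1; Xiu's bid doesn't change that.
Original bid $1748.2: Xiu is not highest (top rival bid is $2472.1); payoff $0.
Alternative bid $734.6: Xiu is not highest (top rival bid is $2472.1); payoff $0.
Change in payoff = $0 − ($0) = $0.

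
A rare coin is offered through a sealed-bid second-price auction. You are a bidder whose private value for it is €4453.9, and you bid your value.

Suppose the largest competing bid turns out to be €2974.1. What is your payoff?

€1479.8

Your bid €4453.9 exceeds the highest competing bid €2974.1, so you win.
In a second-price auction the winner pays the second-highest bid, €2974.1.
Payoff = value − price = €4453.9 − €2974.1 = €1479.8.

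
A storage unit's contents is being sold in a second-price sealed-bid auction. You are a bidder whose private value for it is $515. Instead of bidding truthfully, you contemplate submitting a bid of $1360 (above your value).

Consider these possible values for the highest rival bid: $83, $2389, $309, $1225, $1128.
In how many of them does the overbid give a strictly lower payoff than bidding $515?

The deviation hurts exactly when the highest competing bid lies strictly between $515 and $1360 — overbidding then wins at a price above your value.
$83: below both → same outcome either way.
$2389: above both → same outcome either way.
$309: below both → same outcome either way.
$1225: inside the interval → strictly worse (loss $710).
$1128: inside the interval → strictly worse (loss $613).
Count: 2.

2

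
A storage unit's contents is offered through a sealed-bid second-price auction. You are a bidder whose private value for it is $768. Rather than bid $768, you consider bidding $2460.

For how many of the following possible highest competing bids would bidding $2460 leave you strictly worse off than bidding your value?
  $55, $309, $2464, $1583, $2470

1

The deviation hurts exactly when the highest competing bid lies strictly between $768 and $2460 — overbidding then wins at a price above your value.
$55: below both → same outcome either way.
$309: below both → same outcome either way.
$2464: above both → same outcome either way.
$1583: inside the interval → strictly worse (loss $815).
$2470: above both → same outcome either way.
Count: 1.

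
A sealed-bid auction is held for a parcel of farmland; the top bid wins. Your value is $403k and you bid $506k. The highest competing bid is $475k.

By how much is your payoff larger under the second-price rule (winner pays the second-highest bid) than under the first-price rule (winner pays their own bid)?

You have the highest bid, so you win under either rule.
Second-price: pay $475k → payoff −$72k.
First-price: pay your own bid $506k → payoff −$103k.
Difference = −$72k − (−$103k) = $31k.

$31k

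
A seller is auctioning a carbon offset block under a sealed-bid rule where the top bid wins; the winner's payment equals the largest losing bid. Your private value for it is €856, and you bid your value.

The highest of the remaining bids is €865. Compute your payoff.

€0

Your bid €856 is below the highest competing bid €865, so you lose.
A losing bidder pays nothing and receives nothing: payoff = €0.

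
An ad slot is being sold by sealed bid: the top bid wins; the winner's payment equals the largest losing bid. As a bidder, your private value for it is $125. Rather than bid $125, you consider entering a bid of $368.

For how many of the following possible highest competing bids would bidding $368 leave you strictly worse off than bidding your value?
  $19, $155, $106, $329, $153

The deviation hurts exactly when the highest competing bid lies strictly between $125 and $368 — overbidding then wins at a price above your value.
$19: below both → same outcome either way.
$155: inside the interval → strictly worse (loss $30).
$106: below both → same outcome either way.
$329: inside the interval → strictly worse (loss $204).
$153: inside the interval → strictly worse (loss $28).
Count: 3.

3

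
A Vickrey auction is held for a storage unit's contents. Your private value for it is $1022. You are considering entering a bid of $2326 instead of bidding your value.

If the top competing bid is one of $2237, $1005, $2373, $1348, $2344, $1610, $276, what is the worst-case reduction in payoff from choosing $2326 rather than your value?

$1215

$2237: truthful gives $0, deviation gives −$1215 → loss $1215.
$1005: same outcome either way → loss $0.
$2373: same outcome either way → loss $0.
$1348: truthful gives $0, deviation gives −$326 → loss $326.
$2344: same outcome either way → loss $0.
$1610: truthful gives $0, deviation gives −$588 → loss $588.
$276: same outcome either way → loss $0.
Maximum loss: $1215.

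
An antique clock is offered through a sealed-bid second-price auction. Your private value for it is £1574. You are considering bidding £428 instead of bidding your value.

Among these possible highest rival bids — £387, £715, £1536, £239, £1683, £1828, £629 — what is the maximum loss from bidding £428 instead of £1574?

£387: same outcome either way → loss £0.
£715: truthful gives £859, deviation gives £0 → loss £859.
£1536: truthful gives £38, deviation gives £0 → loss £38.
£239: same outcome either way → loss £0.
£1683: same outcome either way → loss £0.
£1828: same outcome either way → loss £0.
£629: truthful gives £945, deviation gives £0 → loss £945.
Maximum loss: £945.

£945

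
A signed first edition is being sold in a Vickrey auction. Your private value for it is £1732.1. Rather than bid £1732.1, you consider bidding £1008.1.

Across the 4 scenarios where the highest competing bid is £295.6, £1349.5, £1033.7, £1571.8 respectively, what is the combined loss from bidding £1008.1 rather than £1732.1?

£1241.3

The deviation costs you only when the competing bid falls strictly between £1008.1 and £1732.1; elsewhere both bids give the same outcome.
£295.6: outcomes coincide → loss £0.
£1349.5: truthful payoff £382.6, deviation payoff £0 → loss £382.6.
£1033.7: truthful payoff £698.4, deviation payoff £0 → loss £698.4.
£1571.8: truthful payoff £160.3, deviation payoff £0 → loss £160.3.
Total loss = £382.6 + £698.4 + £160.3 = £1241.3.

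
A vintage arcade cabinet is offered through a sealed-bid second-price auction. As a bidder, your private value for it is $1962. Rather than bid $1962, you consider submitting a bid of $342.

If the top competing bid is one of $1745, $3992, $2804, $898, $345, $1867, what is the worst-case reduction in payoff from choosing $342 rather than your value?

$1745: truthful gives $217, deviation gives $0 → loss $217.
$3992: same outcome either way → loss $0.
$2804: same outcome either way → loss $0.
$898: truthful gives $1064, deviation gives $0 → loss $1064.
$345: truthful gives $1617, deviation gives $0 → loss $1617.
$1867: truthful gives $95, deviation gives $0 → loss $95.
Maximum loss: $1617.

$1617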